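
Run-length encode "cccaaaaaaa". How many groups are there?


Input: cccaaaaaaa
Scanning for consecutive runs:
  Group 1: 'c' x 3 (positions 0-2)
  Group 2: 'a' x 7 (positions 3-9)
Total groups: 2

2


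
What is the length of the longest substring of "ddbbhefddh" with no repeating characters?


Input: "ddbbhefddh"
Sliding window (track last position of each char):
  Position 0 ('d'): window [0,0] length 1 -- new best
  Position 1 ('d'): repeat (last at 0), move window start to 1
  Position 1 ('d'): window [1,1] length 1
  Position 2 ('b'): window [1,2] length 2 -- new best
  Position 3 ('b'): repeat (last at 2), move window start to 3
  Position 3 ('b'): window [3,3] length 1
  Position 4 ('h'): window [3,4] length 2
  Position 5 ('e'): window [3,5] length 3 -- new best
  Position 6 ('f'): window [3,6] length 4 -- new best
  Position 7 ('d'): window [3,7] length 5 -- new best
  Position 8 ('d'): repeat (last at 7), move window start to 8
  Position 8 ('d'): window [8,8] length 1
  Position 9 ('h'): window [8,9] length 2
Longest substring with no repeats: "bhefd" with length 5

5


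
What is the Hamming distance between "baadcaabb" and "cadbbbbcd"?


Comparing "baadcaabb" and "cadbbbbcd" position by position:
  Position 0: 'b' vs 'c' => differ
  Position 1: 'a' vs 'a' => same
  Position 2: 'a' vs 'd' => differ
  Position 3: 'd' vs 'b' => differ
  Position 4: 'c' vs 'b' => differ
  Position 5: 'a' vs 'b' => differ
  Position 6: 'a' vs 'b' => differ
  Position 7: 'b' vs 'c' => differ
  Position 8: 'b' vs 'd' => differ
Total differences (Hamming distance): 8

8


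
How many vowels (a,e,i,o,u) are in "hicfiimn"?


Input: hicfiimn
Checking each character:
  'h' at position 0: consonant
  'i' at position 1: vowel (running total: 1)
  'c' at position 2: consonant
  'f' at position 3: consonant
  'i' at position 4: vowel (running total: 2)
  'i' at position 5: vowel (running total: 3)
  'm' at position 6: consonant
  'n' at position 7: consonant
Total vowels: 3

3


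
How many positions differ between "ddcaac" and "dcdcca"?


Comparing "ddcaac" and "dcdcca" position by position:
  Position 0: 'd' vs 'd' => same
  Position 1: 'd' vs 'c' => DIFFER
  Position 2: 'c' vs 'd' => DIFFER
  Position 3: 'a' vs 'c' => DIFFER
  Position 4: 'a' vs 'c' => DIFFER
  Position 5: 'c' vs 'a' => DIFFER
Positions that differ: 5

5


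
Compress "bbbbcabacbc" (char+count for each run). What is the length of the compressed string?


Input: bbbbcabacbc
Runs:
  'b' x 4 => "b4"
  'c' x 1 => "c1"
  'a' x 1 => "a1"
  'b' x 1 => "b1"
  'a' x 1 => "a1"
  'c' x 1 => "c1"
  'b' x 1 => "b1"
  'c' x 1 => "c1"
Compressed: "b4c1a1b1a1c1b1c1"
Compressed length: 16

16


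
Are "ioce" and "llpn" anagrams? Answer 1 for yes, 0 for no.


Strings: "ioce", "llpn"
Sorted first:  ceio
Sorted second: llnp
Differ at position 0: 'c' vs 'l' => not anagrams

0


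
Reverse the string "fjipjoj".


Input: fjipjoj
Reading characters right to left:
  Position 6: 'j'
  Position 5: 'o'
  Position 4: 'j'
  Position 3: 'p'
  Position 2: 'i'
  Position 1: 'j'
  Position 0: 'f'
Reversed: jojpijf

jojpijf


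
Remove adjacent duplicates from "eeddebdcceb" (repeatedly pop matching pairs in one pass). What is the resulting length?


Input: eeddebdcceb
Stack-based adjacent duplicate removal:
  Read 'e': push. Stack: e
  Read 'e': matches stack top 'e' => pop. Stack: (empty)
  Read 'd': push. Stack: d
  Read 'd': matches stack top 'd' => pop. Stack: (empty)
  Read 'e': push. Stack: e
  Read 'b': push. Stack: eb
  Read 'd': push. Stack: ebd
  Read 'c': push. Stack: ebdc
  Read 'c': matches stack top 'c' => pop. Stack: ebd
  Read 'e': push. Stack: ebde
  Read 'b': push. Stack: ebdeb
Final stack: "ebdeb" (length 5)

5


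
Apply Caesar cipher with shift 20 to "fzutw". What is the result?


Caesar cipher: shift "fzutw" by 20
  'f' (pos 5) + 20 = pos 25 = 'z'
  'z' (pos 25) + 20 = pos 19 = 't'
  'u' (pos 20) + 20 = pos 14 = 'o'
  't' (pos 19) + 20 = pos 13 = 'n'
  'w' (pos 22) + 20 = pos 16 = 'q'
Result: ztonq

ztonq


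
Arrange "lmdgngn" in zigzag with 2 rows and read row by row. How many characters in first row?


Zigzag "lmdgngn" into 2 rows:
Placing characters:
  'l' => row 0
  'm' => row 1
  'd' => row 0
  'g' => row 1
  'n' => row 0
  'g' => row 1
  'n' => row 0
Rows:
  Row 0: "ldnn"
  Row 1: "mgg"
First row length: 4

4


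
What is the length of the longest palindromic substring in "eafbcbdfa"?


Input: "eafbcbdfa"
Checking substrings for palindromes:
  [3:6] "bcb" (len 3) => palindrome
Longest palindromic substring: "bcb" with length 3

3


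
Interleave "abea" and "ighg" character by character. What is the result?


Interleaving "abea" and "ighg":
  Position 0: 'a' from first, 'i' from second => "ai"
  Position 1: 'b' from first, 'g' from second => "bg"
  Position 2: 'e' from first, 'h' from second => "eh"
  Position 3: 'a' from first, 'g' from second => "ag"
Result: aibgehag

aibgehag


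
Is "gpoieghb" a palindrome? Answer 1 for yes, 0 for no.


Input: gpoieghb
Reversed: bhgeiopg
  Compare pos 0 ('g') with pos 7 ('b'): MISMATCH
  Compare pos 1 ('p') with pos 6 ('h'): MISMATCH
  Compare pos 2 ('o') with pos 5 ('g'): MISMATCH
  Compare pos 3 ('i') with pos 4 ('e'): MISMATCH
Result: not a palindrome

0


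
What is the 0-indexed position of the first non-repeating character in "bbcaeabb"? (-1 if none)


Input: bbcaeabb
Character frequencies:
  'a': 2
  'b': 4
  'c': 1
  'e': 1
Scanning left to right for freq == 1:
  Position 0 ('b'): freq=4, skip
  Position 1 ('b'): freq=4, skip
  Position 2 ('c'): unique! => answer = 2

2


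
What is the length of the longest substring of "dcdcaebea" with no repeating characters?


Input: "dcdcaebea"
Sliding window (track last position of each char):
  Position 0 ('d'): window [0,0] length 1 -- new best
  Position 1 ('c'): window [0,1] length 2 -- new best
  Position 2 ('d'): repeat (last at 0), move window start to 1
  Position 2 ('d'): window [1,2] length 2
  Position 3 ('c'): repeat (last at 1), move window start to 2
  Position 3 ('c'): window [2,3] length 2
  Position 4 ('a'): window [2,4] length 3 -- new best
  Position 5 ('e'): window [2,5] length 4 -- new best
  Position 6 ('b'): window [2,6] length 5 -- new best
  Position 7 ('e'): repeat (last at 5), move window start to 6
  Position 7 ('e'): window [6,7] length 2
  Position 8 ('a'): window [6,8] length 3
Longest substring with no repeats: "dcaeb" with length 5

5


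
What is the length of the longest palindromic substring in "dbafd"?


Input: "dbafd"
Checking substrings for palindromes:
  No multi-char palindromic substrings found
Longest palindromic substring: "d" with length 1

1


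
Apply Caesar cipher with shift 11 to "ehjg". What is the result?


Caesar cipher: shift "ehjg" by 11
  'e' (pos 4) + 11 = pos 15 = 'p'
  'h' (pos 7) + 11 = pos 18 = 's'
  'j' (pos 9) + 11 = pos 20 = 'u'
  'g' (pos 6) + 11 = pos 17 = 'r'
Result: psur

psur


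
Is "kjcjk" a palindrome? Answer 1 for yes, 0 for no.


Input: kjcjk
Reversed: kjcjk
  Compare pos 0 ('k') with pos 4 ('k'): match
  Compare pos 1 ('j') with pos 3 ('j'): match
Result: palindrome

1


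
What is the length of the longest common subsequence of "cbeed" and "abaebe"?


LCS of "cbeed" and "abaebe"
DP table:
           a    b    a    e    b    e
      0    0    0    0    0    0    0
  c   0    0    0    0    0    0    0
  b   0    0    1    1    1    1    1
  e   0    0    1    1    2    2    2
  e   0    0    1    1    2    2    3
  d   0    0    1    1    2    2    3
LCS length = dp[5][6] = 3

3


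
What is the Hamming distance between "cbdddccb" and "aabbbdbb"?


Comparing "cbdddccb" and "aabbbdbb" position by position:
  Position 0: 'c' vs 'a' => differ
  Position 1: 'b' vs 'a' => differ
  Position 2: 'd' vs 'b' => differ
  Position 3: 'd' vs 'b' => differ
  Position 4: 'd' vs 'b' => differ
  Position 5: 'c' vs 'd' => differ
  Position 6: 'c' vs 'b' => differ
  Position 7: 'b' vs 'b' => same
Total differences (Hamming distance): 7

7


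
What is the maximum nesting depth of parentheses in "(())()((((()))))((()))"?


Input: "(())()((((()))))((()))"
Tracking depth:
  Position 0 '(': depth becomes 1
  Position 1 '(': depth becomes 2
  Position 2 ')': depth becomes 1
  Position 3 ')': depth becomes 0
  Position 4 '(': depth becomes 1
  Position 5 ')': depth becomes 0
  Position 6 '(': depth becomes 1
  Position 7 '(': depth becomes 2
  Position 8 '(': depth becomes 3
  Position 9 '(': depth becomes 4
  Position 10 '(': depth becomes 5
  Position 11 ')': depth becomes 4
  Position 12 ')': depth becomes 3
  Position 13 ')': depth becomes 2
  Position 14 ')': depth becomes 1
  Position 15 ')': depth becomes 0
  Position 16 '(': depth becomes 1
  Position 17 '(': depth becomes 2
  Position 18 '(': depth becomes 3
  Position 19 ')': depth becomes 2
  Position 20 ')': depth becomes 1
  Position 21 ')': depth becomes 0
Maximum depth reached: 5

5


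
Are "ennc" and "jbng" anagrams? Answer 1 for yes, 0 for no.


Strings: "ennc", "jbng"
Sorted first:  cenn
Sorted second: bgjn
Differ at position 0: 'c' vs 'b' => not anagrams

0


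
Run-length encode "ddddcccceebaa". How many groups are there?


Input: ddddcccceebaa
Scanning for consecutive runs:
  Group 1: 'd' x 4 (positions 0-3)
  Group 2: 'c' x 4 (positions 4-7)
  Group 3: 'e' x 2 (positions 8-9)
  Group 4: 'b' x 1 (positions 10-10)
  Group 5: 'a' x 2 (positions 11-12)
Total groups: 5

5


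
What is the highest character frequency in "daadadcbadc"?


Input: daadadcbadc
Character counts:
  'a': 4
  'b': 1
  'c': 2
  'd': 4
Maximum frequency: 4

4


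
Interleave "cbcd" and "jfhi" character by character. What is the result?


Interleaving "cbcd" and "jfhi":
  Position 0: 'c' from first, 'j' from second => "cj"
  Position 1: 'b' from first, 'f' from second => "bf"
  Position 2: 'c' from first, 'h' from second => "ch"
  Position 3: 'd' from first, 'i' from second => "di"
Result: cjbfchdi

cjbfchdi


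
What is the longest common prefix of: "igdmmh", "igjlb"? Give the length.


Words: igdmmh, igjlb
  Position 0: all 'i' => match
  Position 1: all 'g' => match
  Position 2: ('d', 'j') => mismatch, stop
LCP = "ig" (length 2)

2


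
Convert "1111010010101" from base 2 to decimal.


Input: "1111010010101" in base 2
Positional expansion:
  Digit '1' (value 1) x 2^12 = 4096
  Digit '1' (value 1) x 2^11 = 2048
  Digit '1' (value 1) x 2^10 = 1024
  Digit '1' (value 1) x 2^9 = 512
  Digit '0' (value 0) x 2^8 = 0
  Digit '1' (value 1) x 2^7 = 128
  Digit '0' (value 0) x 2^6 = 0
  Digit '0' (value 0) x 2^5 = 0
  Digit '1' (value 1) x 2^4 = 16
  Digit '0' (value 0) x 2^3 = 0
  Digit '1' (value 1) x 2^2 = 4
  Digit '0' (value 0) x 2^1 = 0
  Digit '1' (value 1) x 2^0 = 1
Sum = 7829

7829


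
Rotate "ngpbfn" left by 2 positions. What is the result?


Input: "ngpbfn", rotate left by 2
First 2 characters: "ng"
Remaining characters: "pbfn"
Concatenate remaining + first: "pbfn" + "ng" = "pbfnng"

pbfnng


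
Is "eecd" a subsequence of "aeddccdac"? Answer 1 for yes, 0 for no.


Check if "eecd" is a subsequence of "aeddccdac"
Greedy scan:
  Position 0 ('a'): no match needed
  Position 1 ('e'): matches sub[0] = 'e'
  Position 2 ('d'): no match needed
  Position 3 ('d'): no match needed
  Position 4 ('c'): no match needed
  Position 5 ('c'): no match needed
  Position 6 ('d'): no match needed
  Position 7 ('a'): no match needed
  Position 8 ('c'): no match needed
Only matched 1/4 characters => not a subsequence

0


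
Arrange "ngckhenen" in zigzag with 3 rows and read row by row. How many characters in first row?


Zigzag "ngckhenen" into 3 rows:
Placing characters:
  'n' => row 0
  'g' => row 1
  'c' => row 2
  'k' => row 1
  'h' => row 0
  'e' => row 1
  'n' => row 2
  'e' => row 1
  'n' => row 0
Rows:
  Row 0: "nhn"
  Row 1: "gkee"
  Row 2: "cn"
First row length: 3

3


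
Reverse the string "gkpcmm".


Input: gkpcmm
Reading characters right to left:
  Position 5: 'm'
  Position 4: 'm'
  Position 3: 'c'
  Position 2: 'p'
  Position 1: 'k'
  Position 0: 'g'
Reversed: mmcpkg

mmcpkg


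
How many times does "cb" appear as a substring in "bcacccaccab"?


Searching for "cb" in "bcacccaccab"
Scanning each position:
  Position 0: "bc" => no
  Position 1: "ca" => no
  Position 2: "ac" => no
  Position 3: "cc" => no
  Position 4: "cc" => no
  Position 5: "ca" => no
  Position 6: "ac" => no
  Position 7: "cc" => no
  Position 8: "ca" => no
  Position 9: "ab" => no
Total occurrences: 0

0


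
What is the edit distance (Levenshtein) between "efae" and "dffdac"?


Computing edit distance: "efae" -> "dffdac"
DP table:
           d    f    f    d    a    c
      0    1    2    3    4    5    6
  e   1    1    2    3    4    5    6
  f   2    2    1    2    3    4    5
  a   3    3    2    2    3    3    4
  e   4    4    3    3    3    4    4
Edit distance = dp[4][6] = 4

4


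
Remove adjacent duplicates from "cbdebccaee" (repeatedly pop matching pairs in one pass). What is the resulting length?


Input: cbdebccaee
Stack-based adjacent duplicate removal:
  Read 'c': push. Stack: c
  Read 'b': push. Stack: cb
  Read 'd': push. Stack: cbd
  Read 'e': push. Stack: cbde
  Read 'b': push. Stack: cbdeb
  Read 'c': push. Stack: cbdebc
  Read 'c': matches stack top 'c' => pop. Stack: cbdeb
  Read 'a': push. Stack: cbdeba
  Read 'e': push. Stack: cbdebae
  Read 'e': matches stack top 'e' => pop. Stack: cbdeba
Final stack: "cbdeba" (length 6)

6


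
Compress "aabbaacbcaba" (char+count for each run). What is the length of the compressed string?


Input: aabbaacbcaba
Runs:
  'a' x 2 => "a2"
  'b' x 2 => "b2"
  'a' x 2 => "a2"
  'c' x 1 => "c1"
  'b' x 1 => "b1"
  'c' x 1 => "c1"
  'a' x 1 => "a1"
  'b' x 1 => "b1"
  'a' x 1 => "a1"
Compressed: "a2b2a2c1b1c1a1b1a1"
Compressed length: 18

18


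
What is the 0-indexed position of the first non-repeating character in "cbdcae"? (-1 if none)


Input: cbdcae
Character frequencies:
  'a': 1
  'b': 1
  'c': 2
  'd': 1
  'e': 1
Scanning left to right for freq == 1:
  Position 0 ('c'): freq=2, skip
  Position 1 ('b'): unique! => answer = 1

1


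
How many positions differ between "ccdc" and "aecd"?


Comparing "ccdc" and "aecd" position by position:
  Position 0: 'c' vs 'a' => DIFFER
  Position 1: 'c' vs 'e' => DIFFER
  Position 2: 'd' vs 'c' => DIFFER
  Position 3: 'c' vs 'd' => DIFFER
Positions that differ: 4

4


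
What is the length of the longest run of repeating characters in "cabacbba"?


Input: "cabacbba"
Scanning for longest run:
  Position 1 ('a'): new char, reset run to 1
  Position 2 ('b'): new char, reset run to 1
  Position 3 ('a'): new char, reset run to 1
  Position 4 ('c'): new char, reset run to 1
  Position 5 ('b'): new char, reset run to 1
  Position 6 ('b'): continues run of 'b', length=2
  Position 7 ('a'): new char, reset run to 1
Longest run: 'b' with length 2

2


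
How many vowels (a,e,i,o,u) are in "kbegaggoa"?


Input: kbegaggoa
Checking each character:
  'k' at position 0: consonant
  'b' at position 1: consonant
  'e' at position 2: vowel (running total: 1)
  'g' at position 3: consonant
  'a' at position 4: vowel (running total: 2)
  'g' at position 5: consonant
  'g' at position 6: consonant
  'o' at position 7: vowel (running total: 3)
  'a' at position 8: vowel (running total: 4)
Total vowels: 4

4


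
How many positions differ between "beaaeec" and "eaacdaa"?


Comparing "beaaeec" and "eaacdaa" position by position:
  Position 0: 'b' vs 'e' => DIFFER
  Position 1: 'e' vs 'a' => DIFFER
  Position 2: 'a' vs 'a' => same
  Position 3: 'a' vs 'c' => DIFFER
  Position 4: 'e' vs 'd' => DIFFER
  Position 5: 'e' vs 'a' => DIFFER
  Position 6: 'c' vs 'a' => DIFFER
Positions that differ: 6

6


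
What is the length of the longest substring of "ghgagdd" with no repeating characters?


Input: "ghgagdd"
Sliding window (track last position of each char):
  Position 0 ('g'): window [0,0] length 1 -- new best
  Position 1 ('h'): window [0,1] length 2 -- new best
  Position 2 ('g'): repeat (last at 0), move window start to 1
  Position 2 ('g'): window [1,2] length 2
  Position 3 ('a'): window [1,3] length 3 -- new best
  Position 4 ('g'): repeat (last at 2), move window start to 3
  Position 4 ('g'): window [3,4] length 2
  Position 5 ('d'): window [3,5] length 3
  Position 6 ('d'): repeat (last at 5), move window start to 6
  Position 6 ('d'): window [6,6] length 1
Longest substring with no repeats: "hga" with length 3

3


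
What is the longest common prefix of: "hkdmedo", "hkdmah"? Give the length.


Words: hkdmedo, hkdmah
  Position 0: all 'h' => match
  Position 1: all 'k' => match
  Position 2: all 'd' => match
  Position 3: all 'm' => match
  Position 4: ('e', 'a') => mismatch, stop
LCP = "hkdm" (length 4)

4


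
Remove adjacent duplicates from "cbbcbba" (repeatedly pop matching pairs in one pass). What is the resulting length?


Input: cbbcbba
Stack-based adjacent duplicate removal:
  Read 'c': push. Stack: c
  Read 'b': push. Stack: cb
  Read 'b': matches stack top 'b' => pop. Stack: c
  Read 'c': matches stack top 'c' => pop. Stack: (empty)
  Read 'b': push. Stack: b
  Read 'b': matches stack top 'b' => pop. Stack: (empty)
  Read 'a': push. Stack: a
Final stack: "a" (length 1)

1


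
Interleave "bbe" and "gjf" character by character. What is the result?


Interleaving "bbe" and "gjf":
  Position 0: 'b' from first, 'g' from second => "bg"
  Position 1: 'b' from first, 'j' from second => "bj"
  Position 2: 'e' from first, 'f' from second => "ef"
Result: bgbjef

bgbjef


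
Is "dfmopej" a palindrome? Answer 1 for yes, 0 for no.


Input: dfmopej
Reversed: jepomfd
  Compare pos 0 ('d') with pos 6 ('j'): MISMATCH
  Compare pos 1 ('f') with pos 5 ('e'): MISMATCH
  Compare pos 2 ('m') with pos 4 ('p'): MISMATCH
Result: not a palindrome

0


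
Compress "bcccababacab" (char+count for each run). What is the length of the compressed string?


Input: bcccababacab
Runs:
  'b' x 1 => "b1"
  'c' x 3 => "c3"
  'a' x 1 => "a1"
  'b' x 1 => "b1"
  'a' x 1 => "a1"
  'b' x 1 => "b1"
  'a' x 1 => "a1"
  'c' x 1 => "c1"
  'a' x 1 => "a1"
  'b' x 1 => "b1"
Compressed: "b1c3a1b1a1b1a1c1a1b1"
Compressed length: 20

20


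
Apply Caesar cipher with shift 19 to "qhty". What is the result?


Caesar cipher: shift "qhty" by 19
  'q' (pos 16) + 19 = pos 9 = 'j'
  'h' (pos 7) + 19 = pos 0 = 'a'
  't' (pos 19) + 19 = pos 12 = 'm'
  'y' (pos 24) + 19 = pos 17 = 'r'
Result: jamr

jamr


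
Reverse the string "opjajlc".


Input: opjajlc
Reading characters right to left:
  Position 6: 'c'
  Position 5: 'l'
  Position 4: 'j'
  Position 3: 'a'
  Position 2: 'j'
  Position 1: 'p'
  Position 0: 'o'
Reversed: cljajpo

cljajpo


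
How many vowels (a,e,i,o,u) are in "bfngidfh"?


Input: bfngidfh
Checking each character:
  'b' at position 0: consonant
  'f' at position 1: consonant
  'n' at position 2: consonant
  'g' at position 3: consonant
  'i' at position 4: vowel (running total: 1)
  'd' at position 5: consonant
  'f' at position 6: consonant
  'h' at position 7: consonant
Total vowels: 1

1


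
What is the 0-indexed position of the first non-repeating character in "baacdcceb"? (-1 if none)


Input: baacdcceb
Character frequencies:
  'a': 2
  'b': 2
  'c': 3
  'd': 1
  'e': 1
Scanning left to right for freq == 1:
  Position 0 ('b'): freq=2, skip
  Position 1 ('a'): freq=2, skip
  Position 2 ('a'): freq=2, skip
  Position 3 ('c'): freq=3, skip
  Position 4 ('d'): unique! => answer = 4

4


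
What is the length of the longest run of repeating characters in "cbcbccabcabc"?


Input: "cbcbccabcabc"
Scanning for longest run:
  Position 1 ('b'): new char, reset run to 1
  Position 2 ('c'): new char, reset run to 1
  Position 3 ('b'): new char, reset run to 1
  Position 4 ('c'): new char, reset run to 1
  Position 5 ('c'): continues run of 'c', length=2
  Position 6 ('a'): new char, reset run to 1
  Position 7 ('b'): new char, reset run to 1
  Position 8 ('c'): new char, reset run to 1
  Position 9 ('a'): new char, reset run to 1
  Position 10 ('b'): new char, reset run to 1
  Position 11 ('c'): new char, reset run to 1
Longest run: 'c' with length 2

2


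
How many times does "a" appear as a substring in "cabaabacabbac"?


Searching for "a" in "cabaabacabbac"
Scanning each position:
  Position 0: "c" => no
  Position 1: "a" => MATCH
  Position 2: "b" => no
  Position 3: "a" => MATCH
  Position 4: "a" => MATCH
  Position 5: "b" => no
  Position 6: "a" => MATCH
  Position 7: "c" => no
  Position 8: "a" => MATCH
  Position 9: "b" => no
  Position 10: "b" => no
  Position 11: "a" => MATCH
  Position 12: "c" => no
Total occurrences: 6

6


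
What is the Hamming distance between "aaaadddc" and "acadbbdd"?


Comparing "aaaadddc" and "acadbbdd" position by position:
  Position 0: 'a' vs 'a' => same
  Position 1: 'a' vs 'c' => differ
  Position 2: 'a' vs 'a' => same
  Position 3: 'a' vs 'd' => differ
  Position 4: 'd' vs 'b' => differ
  Position 5: 'd' vs 'b' => differ
  Position 6: 'd' vs 'd' => same
  Position 7: 'c' vs 'd' => differ
Total differences (Hamming distance): 5

5


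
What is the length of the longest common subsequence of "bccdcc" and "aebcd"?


LCS of "bccdcc" and "aebcd"
DP table:
           a    e    b    c    d
      0    0    0    0    0    0
  b   0    0    0    1    1    1
  c   0    0    0    1    2    2
  c   0    0    0    1    2    2
  d   0    0    0    1    2    3
  c   0    0    0    1    2    3
  c   0    0    0    1    2    3
LCS length = dp[6][5] = 3

3


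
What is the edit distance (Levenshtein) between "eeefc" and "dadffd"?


Computing edit distance: "eeefc" -> "dadffd"
DP table:
           d    a    d    f    f    d
      0    1    2    3    4    5    6
  e   1    1    2    3    4    5    6
  e   2    2    2    3    4    5    6
  e   3    3    3    3    4    5    6
  f   4    4    4    4    3    4    5
  c   5    5    5    5    4    4    5
Edit distance = dp[5][6] = 5

5


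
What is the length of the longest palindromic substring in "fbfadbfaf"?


Input: "fbfadbfaf"
Checking substrings for palindromes:
  [0:3] "fbf" (len 3) => palindrome
  [6:9] "faf" (len 3) => palindrome
Longest palindromic substring: "fbf" with length 3

3


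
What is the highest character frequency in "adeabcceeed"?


Input: adeabcceeed
Character counts:
  'a': 2
  'b': 1
  'c': 2
  'd': 2
  'e': 4
Maximum frequency: 4

4


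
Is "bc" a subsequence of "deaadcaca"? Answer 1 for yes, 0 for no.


Check if "bc" is a subsequence of "deaadcaca"
Greedy scan:
  Position 0 ('d'): no match needed
  Position 1 ('e'): no match needed
  Position 2 ('a'): no match needed
  Position 3 ('a'): no match needed
  Position 4 ('d'): no match needed
  Position 5 ('c'): no match needed
  Position 6 ('a'): no match needed
  Position 7 ('c'): no match needed
  Position 8 ('a'): no match needed
Only matched 0/2 characters => not a subsequence

0


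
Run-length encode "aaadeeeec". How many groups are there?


Input: aaadeeeec
Scanning for consecutive runs:
  Group 1: 'a' x 3 (positions 0-2)
  Group 2: 'd' x 1 (positions 3-3)
  Group 3: 'e' x 4 (positions 4-7)
  Group 4: 'c' x 1 (positions 8-8)
Total groups: 4

4


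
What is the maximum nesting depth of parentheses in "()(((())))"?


Input: "()(((())))"
Tracking depth:
  Position 0 '(': depth becomes 1
  Position 1 ')': depth becomes 0
  Position 2 '(': depth becomes 1
  Position 3 '(': depth becomes 2
  Position 4 '(': depth becomes 3
  Position 5 '(': depth becomes 4
  Position 6 ')': depth becomes 3
  Position 7 ')': depth becomes 2
  Position 8 ')': depth becomes 1
  Position 9 ')': depth becomes 0
Maximum depth reached: 4

4


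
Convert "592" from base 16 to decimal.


Input: "592" in base 16
Positional expansion:
  Digit '5' (value 5) x 16^2 = 1280
  Digit '9' (value 9) x 16^1 = 144
  Digit '2' (value 2) x 16^0 = 2
Sum = 1426

1426


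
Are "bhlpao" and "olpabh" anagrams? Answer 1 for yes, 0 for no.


Strings: "bhlpao", "olpabh"
Sorted first:  abhlop
Sorted second: abhlop
Sorted forms match => anagrams

1


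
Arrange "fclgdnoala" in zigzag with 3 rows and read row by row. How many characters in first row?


Zigzag "fclgdnoala" into 3 rows:
Placing characters:
  'f' => row 0
  'c' => row 1
  'l' => row 2
  'g' => row 1
  'd' => row 0
  'n' => row 1
  'o' => row 2
  'a' => row 1
  'l' => row 0
  'a' => row 1
Rows:
  Row 0: "fdl"
  Row 1: "cgnaa"
  Row 2: "lo"
First row length: 3

3


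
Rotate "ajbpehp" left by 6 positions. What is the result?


Input: "ajbpehp", rotate left by 6
First 6 characters: "ajbpeh"
Remaining characters: "p"
Concatenate remaining + first: "p" + "ajbpeh" = "pajbpeh"

pajbpeh


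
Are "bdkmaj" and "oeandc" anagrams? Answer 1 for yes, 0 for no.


Strings: "bdkmaj", "oeandc"
Sorted first:  abdjkm
Sorted second: acdeno
Differ at position 1: 'b' vs 'c' => not anagrams

0


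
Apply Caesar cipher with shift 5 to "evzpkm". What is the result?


Caesar cipher: shift "evzpkm" by 5
  'e' (pos 4) + 5 = pos 9 = 'j'
  'v' (pos 21) + 5 = pos 0 = 'a'
  'z' (pos 25) + 5 = pos 4 = 'e'
  'p' (pos 15) + 5 = pos 20 = 'u'
  'k' (pos 10) + 5 = pos 15 = 'p'
  'm' (pos 12) + 5 = pos 17 = 'r'
Result: jaeupr

jaeupr


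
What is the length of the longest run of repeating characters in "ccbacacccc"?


Input: "ccbacacccc"
Scanning for longest run:
  Position 1 ('c'): continues run of 'c', length=2
  Position 2 ('b'): new char, reset run to 1
  Position 3 ('a'): new char, reset run to 1
  Position 4 ('c'): new char, reset run to 1
  Position 5 ('a'): new char, reset run to 1
  Position 6 ('c'): new char, reset run to 1
  Position 7 ('c'): continues run of 'c', length=2
  Position 8 ('c'): continues run of 'c', length=3
  Position 9 ('c'): continues run of 'c', length=4
Longest run: 'c' with length 4

4


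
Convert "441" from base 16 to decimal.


Input: "441" in base 16
Positional expansion:
  Digit '4' (value 4) x 16^2 = 1024
  Digit '4' (value 4) x 16^1 = 64
  Digit '1' (value 1) x 16^0 = 1
Sum = 1089

1089


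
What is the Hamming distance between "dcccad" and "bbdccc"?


Comparing "dcccad" and "bbdccc" position by position:
  Position 0: 'd' vs 'b' => differ
  Position 1: 'c' vs 'b' => differ
  Position 2: 'c' vs 'd' => differ
  Position 3: 'c' vs 'c' => same
  Position 4: 'a' vs 'c' => differ
  Position 5: 'd' vs 'c' => differ
Total differences (Hamming distance): 5

5


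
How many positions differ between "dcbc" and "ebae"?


Comparing "dcbc" and "ebae" position by position:
  Position 0: 'd' vs 'e' => DIFFER
  Position 1: 'c' vs 'b' => DIFFER
  Position 2: 'b' vs 'a' => DIFFER
  Position 3: 'c' vs 'e' => DIFFER
Positions that differ: 4

4


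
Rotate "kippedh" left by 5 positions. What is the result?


Input: "kippedh", rotate left by 5
First 5 characters: "kippe"
Remaining characters: "dh"
Concatenate remaining + first: "dh" + "kippe" = "dhkippe"

dhkippe


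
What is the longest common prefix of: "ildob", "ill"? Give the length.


Words: ildob, ill
  Position 0: all 'i' => match
  Position 1: all 'l' => match
  Position 2: ('d', 'l') => mismatch, stop
LCP = "il" (length 2)

2


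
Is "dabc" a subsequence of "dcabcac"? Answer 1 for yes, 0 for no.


Check if "dabc" is a subsequence of "dcabcac"
Greedy scan:
  Position 0 ('d'): matches sub[0] = 'd'
  Position 1 ('c'): no match needed
  Position 2 ('a'): matches sub[1] = 'a'
  Position 3 ('b'): matches sub[2] = 'b'
  Position 4 ('c'): matches sub[3] = 'c'
  Position 5 ('a'): no match needed
  Position 6 ('c'): no match needed
All 4 characters matched => is a subsequence

1


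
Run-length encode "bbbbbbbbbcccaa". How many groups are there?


Input: bbbbbbbbbcccaa
Scanning for consecutive runs:
  Group 1: 'b' x 9 (positions 0-8)
  Group 2: 'c' x 3 (positions 9-11)
  Group 3: 'a' x 2 (positions 12-13)
Total groups: 3

3


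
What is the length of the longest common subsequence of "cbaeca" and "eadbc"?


LCS of "cbaeca" and "eadbc"
DP table:
           e    a    d    b    c
      0    0    0    0    0    0
  c   0    0    0    0    0    1
  b   0    0    0    0    1    1
  a   0    0    1    1    1    1
  e   0    1    1    1    1    1
  c   0    1    1    1    1    2
  a   0    1    2    2    2    2
LCS length = dp[6][5] = 2

2


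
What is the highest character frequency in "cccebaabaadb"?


Input: cccebaabaadb
Character counts:
  'a': 4
  'b': 3
  'c': 3
  'd': 1
  'e': 1
Maximum frequency: 4

4


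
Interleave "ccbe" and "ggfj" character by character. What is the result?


Interleaving "ccbe" and "ggfj":
  Position 0: 'c' from first, 'g' from second => "cg"
  Position 1: 'c' from first, 'g' from second => "cg"
  Position 2: 'b' from first, 'f' from second => "bf"
  Position 3: 'e' from first, 'j' from second => "ej"
Result: cgcgbfej

cgcgbfej


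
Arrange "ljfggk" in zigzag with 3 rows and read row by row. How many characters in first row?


Zigzag "ljfggk" into 3 rows:
Placing characters:
  'l' => row 0
  'j' => row 1
  'f' => row 2
  'g' => row 1
  'g' => row 0
  'k' => row 1
Rows:
  Row 0: "lg"
  Row 1: "jgk"
  Row 2: "f"
First row length: 2

2


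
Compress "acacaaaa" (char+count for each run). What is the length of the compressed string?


Input: acacaaaa
Runs:
  'a' x 1 => "a1"
  'c' x 1 => "c1"
  'a' x 1 => "a1"
  'c' x 1 => "c1"
  'a' x 4 => "a4"
Compressed: "a1c1a1c1a4"
Compressed length: 10

10


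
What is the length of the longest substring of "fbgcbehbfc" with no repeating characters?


Input: "fbgcbehbfc"
Sliding window (track last position of each char):
  Position 0 ('f'): window [0,0] length 1 -- new best
  Position 1 ('b'): window [0,1] length 2 -- new best
  Position 2 ('g'): window [0,2] length 3 -- new best
  Position 3 ('c'): window [0,3] length 4 -- new best
  Position 4 ('b'): repeat (last at 1), move window start to 2
  Position 4 ('b'): window [2,4] length 3
  Position 5 ('e'): window [2,5] length 4
  Position 6 ('h'): window [2,6] length 5 -- new best
  Position 7 ('b'): repeat (last at 4), move window start to 5
  Position 7 ('b'): window [5,7] length 3
  Position 8 ('f'): window [5,8] length 4
  Position 9 ('c'): window [5,9] length 5
Longest substring with no repeats: "gcbeh" with length 5

5


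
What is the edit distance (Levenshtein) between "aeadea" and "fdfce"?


Computing edit distance: "aeadea" -> "fdfce"
DP table:
           f    d    f    c    e
      0    1    2    3    4    5
  a   1    1    2    3    4    5
  e   2    2    2    3    4    4
  a   3    3    3    3    4    5
  d   4    4    3    4    4    5
  e   5    5    4    4    5    4
  a   6    6    5    5    5    5
Edit distance = dp[6][5] = 5

5


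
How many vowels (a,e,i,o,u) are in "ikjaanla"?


Input: ikjaanla
Checking each character:
  'i' at position 0: vowel (running total: 1)
  'k' at position 1: consonant
  'j' at position 2: consonant
  'a' at position 3: vowel (running total: 2)
  'a' at position 4: vowel (running total: 3)
  'n' at position 5: consonant
  'l' at position 6: consonant
  'a' at position 7: vowel (running total: 4)
Total vowels: 4

4


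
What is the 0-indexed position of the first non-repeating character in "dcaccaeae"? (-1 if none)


Input: dcaccaeae
Character frequencies:
  'a': 3
  'c': 3
  'd': 1
  'e': 2
Scanning left to right for freq == 1:
  Position 0 ('d'): unique! => answer = 0

0


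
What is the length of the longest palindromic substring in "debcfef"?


Input: "debcfef"
Checking substrings for palindromes:
  [4:7] "fef" (len 3) => palindrome
Longest palindromic substring: "fef" with length 3

3


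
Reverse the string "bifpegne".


Input: bifpegne
Reading characters right to left:
  Position 7: 'e'
  Position 6: 'n'
  Position 5: 'g'
  Position 4: 'e'
  Position 3: 'p'
  Position 2: 'f'
  Position 1: 'i'
  Position 0: 'b'
Reversed: engepfib

engepfib


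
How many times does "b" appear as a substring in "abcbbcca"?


Searching for "b" in "abcbbcca"
Scanning each position:
  Position 0: "a" => no
  Position 1: "b" => MATCH
  Position 2: "c" => no
  Position 3: "b" => MATCH
  Position 4: "b" => MATCH
  Position 5: "c" => no
  Position 6: "c" => no
  Position 7: "a" => no
Total occurrences: 3

3


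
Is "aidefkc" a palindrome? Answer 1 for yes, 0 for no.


Input: aidefkc
Reversed: ckfedia
  Compare pos 0 ('a') with pos 6 ('c'): MISMATCH
  Compare pos 1 ('i') with pos 5 ('k'): MISMATCH
  Compare pos 2 ('d') with pos 4 ('f'): MISMATCH
Result: not a palindrome

0


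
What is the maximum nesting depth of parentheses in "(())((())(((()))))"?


Input: "(())((())(((()))))"
Tracking depth:
  Position 0 '(': depth becomes 1
  Position 1 '(': depth becomes 2
  Position 2 ')': depth becomes 1
  Position 3 ')': depth becomes 0
  Position 4 '(': depth becomes 1
  Position 5 '(': depth becomes 2
  Position 6 '(': depth becomes 3
  Position 7 ')': depth becomes 2
  Position 8 ')': depth becomes 1
  Position 9 '(': depth becomes 2
  Position 10 '(': depth becomes 3
  Position 11 '(': depth becomes 4
  Position 12 '(': depth becomes 5
  Position 13 ')': depth becomes 4
  Position 14 ')': depth becomes 3
  Position 15 ')': depth becomes 2
  Position 16 ')': depth becomes 1
  Position 17 ')': depth becomes 0
Maximum depth reached: 5

5


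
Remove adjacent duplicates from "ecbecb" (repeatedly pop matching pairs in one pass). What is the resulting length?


Input: ecbecb
Stack-based adjacent duplicate removal:
  Read 'e': push. Stack: e
  Read 'c': push. Stack: ec
  Read 'b': push. Stack: ecb
  Read 'e': push. Stack: ecbe
  Read 'c': push. Stack: ecbec
  Read 'b': push. Stack: ecbecb
Final stack: "ecbecb" (length 6)

6


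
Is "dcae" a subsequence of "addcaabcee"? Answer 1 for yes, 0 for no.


Check if "dcae" is a subsequence of "addcaabcee"
Greedy scan:
  Position 0 ('a'): no match needed
  Position 1 ('d'): matches sub[0] = 'd'
  Position 2 ('d'): no match needed
  Position 3 ('c'): matches sub[1] = 'c'
  Position 4 ('a'): matches sub[2] = 'a'
  Position 5 ('a'): no match needed
  Position 6 ('b'): no match needed
  Position 7 ('c'): no match needed
  Position 8 ('e'): matches sub[3] = 'e'
  Position 9 ('e'): no match needed
All 4 characters matched => is a subsequence

1


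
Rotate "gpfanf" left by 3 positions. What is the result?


Input: "gpfanf", rotate left by 3
First 3 characters: "gpf"
Remaining characters: "anf"
Concatenate remaining + first: "anf" + "gpf" = "anfgpf"

anfgpf


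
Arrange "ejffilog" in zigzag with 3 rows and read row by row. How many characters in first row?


Zigzag "ejffilog" into 3 rows:
Placing characters:
  'e' => row 0
  'j' => row 1
  'f' => row 2
  'f' => row 1
  'i' => row 0
  'l' => row 1
  'o' => row 2
  'g' => row 1
Rows:
  Row 0: "ei"
  Row 1: "jflg"
  Row 2: "fo"
First row length: 2

2


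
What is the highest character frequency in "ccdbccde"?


Input: ccdbccde
Character counts:
  'b': 1
  'c': 4
  'd': 2
  'e': 1
Maximum frequency: 4

4


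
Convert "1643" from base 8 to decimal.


Input: "1643" in base 8
Positional expansion:
  Digit '1' (value 1) x 8^3 = 512
  Digit '6' (value 6) x 8^2 = 384
  Digit '4' (value 4) x 8^1 = 32
  Digit '3' (value 3) x 8^0 = 3
Sum = 931

931


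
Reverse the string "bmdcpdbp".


Input: bmdcpdbp
Reading characters right to left:
  Position 7: 'p'
  Position 6: 'b'
  Position 5: 'd'
  Position 4: 'p'
  Position 3: 'c'
  Position 2: 'd'
  Position 1: 'm'
  Position 0: 'b'
Reversed: pbdpcdmb

pbdpcdmb


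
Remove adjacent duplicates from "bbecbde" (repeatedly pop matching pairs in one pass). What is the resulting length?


Input: bbecbde
Stack-based adjacent duplicate removal:
  Read 'b': push. Stack: b
  Read 'b': matches stack top 'b' => pop. Stack: (empty)
  Read 'e': push. Stack: e
  Read 'c': push. Stack: ec
  Read 'b': push. Stack: ecb
  Read 'd': push. Stack: ecbd
  Read 'e': push. Stack: ecbde
Final stack: "ecbde" (length 5)

5


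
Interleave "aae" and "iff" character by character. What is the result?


Interleaving "aae" and "iff":
  Position 0: 'a' from first, 'i' from second => "ai"
  Position 1: 'a' from first, 'f' from second => "af"
  Position 2: 'e' from first, 'f' from second => "ef"
Result: aiafef

aiafef


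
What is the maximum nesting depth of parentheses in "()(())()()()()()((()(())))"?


Input: "()(())()()()()()((()(())))"
Tracking depth:
  Position 0 '(': depth becomes 1
  Position 1 ')': depth becomes 0
  Position 2 '(': depth becomes 1
  Position 3 '(': depth becomes 2
  Position 4 ')': depth becomes 1
  Position 5 ')': depth becomes 0
  Position 6 '(': depth becomes 1
  Position 7 ')': depth becomes 0
  Position 8 '(': depth becomes 1
  Position 9 ')': depth becomes 0
  Position 10 '(': depth becomes 1
  Position 11 ')': depth becomes 0
  Position 12 '(': depth becomes 1
  Position 13 ')': depth becomes 0
  Position 14 '(': depth becomes 1
  Position 15 ')': depth becomes 0
  Position 16 '(': depth becomes 1
  Position 17 '(': depth becomes 2
  Position 18 '(': depth becomes 3
  Position 19 ')': depth becomes 2
  Position 20 '(': depth becomes 3
  Position 21 '(': depth becomes 4
  Position 22 ')': depth becomes 3
  Position 23 ')': depth becomes 2
  Position 24 ')': depth becomes 1
  Position 25 ')': depth becomes 0
Maximum depth reached: 4

4


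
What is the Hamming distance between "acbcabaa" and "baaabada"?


Comparing "acbcabaa" and "baaabada" position by position:
  Position 0: 'a' vs 'b' => differ
  Position 1: 'c' vs 'a' => differ
  Position 2: 'b' vs 'a' => differ
  Position 3: 'c' vs 'a' => differ
  Position 4: 'a' vs 'b' => differ
  Position 5: 'b' vs 'a' => differ
  Position 6: 'a' vs 'd' => differ
  Position 7: 'a' vs 'a' => same
Total differences (Hamming distance): 7

7


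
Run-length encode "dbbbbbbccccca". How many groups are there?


Input: dbbbbbbccccca
Scanning for consecutive runs:
  Group 1: 'd' x 1 (positions 0-0)
  Group 2: 'b' x 6 (positions 1-6)
  Group 3: 'c' x 5 (positions 7-11)
  Group 4: 'a' x 1 (positions 12-12)
Total groups: 4

4


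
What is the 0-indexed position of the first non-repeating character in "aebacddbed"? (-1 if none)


Input: aebacddbed
Character frequencies:
  'a': 2
  'b': 2
  'c': 1
  'd': 3
  'e': 2
Scanning left to right for freq == 1:
  Position 0 ('a'): freq=2, skip
  Position 1 ('e'): freq=2, skip
  Position 2 ('b'): freq=2, skip
  Position 3 ('a'): freq=2, skip
  Position 4 ('c'): unique! => answer = 4

4


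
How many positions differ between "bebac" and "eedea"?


Comparing "bebac" and "eedea" position by position:
  Position 0: 'b' vs 'e' => DIFFER
  Position 1: 'e' vs 'e' => same
  Position 2: 'b' vs 'd' => DIFFER
  Position 3: 'a' vs 'e' => DIFFER
  Position 4: 'c' vs 'a' => DIFFER
Positions that differ: 4

4


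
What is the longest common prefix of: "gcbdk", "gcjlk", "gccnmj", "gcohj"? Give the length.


Words: gcbdk, gcjlk, gccnmj, gcohj
  Position 0: all 'g' => match
  Position 1: all 'c' => match
  Position 2: ('b', 'j', 'c', 'o') => mismatch, stop
LCP = "gc" (length 2)

2


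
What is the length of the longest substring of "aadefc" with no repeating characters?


Input: "aadefc"
Sliding window (track last position of each char):
  Position 0 ('a'): window [0,0] length 1 -- new best
  Position 1 ('a'): repeat (last at 0), move window start to 1
  Position 1 ('a'): window [1,1] length 1
  Position 2 ('d'): window [1,2] length 2 -- new best
  Position 3 ('e'): window [1,3] length 3 -- new best
  Position 4 ('f'): window [1,4] length 4 -- new best
  Position 5 ('c'): window [1,5] length 5 -- new best
Longest substring with no repeats: "adefc" with length 5

5


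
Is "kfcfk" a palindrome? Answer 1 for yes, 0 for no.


Input: kfcfk
Reversed: kfcfk
  Compare pos 0 ('k') with pos 4 ('k'): match
  Compare pos 1 ('f') with pos 3 ('f'): match
Result: palindrome

1


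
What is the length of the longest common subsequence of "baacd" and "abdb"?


LCS of "baacd" and "abdb"
DP table:
           a    b    d    b
      0    0    0    0    0
  b   0    0    1    1    1
  a   0    1    1    1    1
  a   0    1    1    1    1
  c   0    1    1    1    1
  d   0    1    1    2    2
LCS length = dp[5][4] = 2

2
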